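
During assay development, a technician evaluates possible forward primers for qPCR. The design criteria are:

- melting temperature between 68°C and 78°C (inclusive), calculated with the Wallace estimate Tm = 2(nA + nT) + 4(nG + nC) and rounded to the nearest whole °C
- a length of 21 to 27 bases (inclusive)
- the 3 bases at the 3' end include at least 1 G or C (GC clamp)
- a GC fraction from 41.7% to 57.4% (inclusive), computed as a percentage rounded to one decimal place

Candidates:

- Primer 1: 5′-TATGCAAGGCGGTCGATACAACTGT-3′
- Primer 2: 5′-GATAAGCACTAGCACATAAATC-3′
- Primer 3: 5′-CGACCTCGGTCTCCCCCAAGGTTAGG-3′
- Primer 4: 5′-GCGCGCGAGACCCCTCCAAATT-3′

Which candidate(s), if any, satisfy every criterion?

Primer 1 (25 nt, A=7 T=6 G=7 C=5): Tm = 2·13 + 4·12 = 74°C ✓; length 25 ✓; 3' end TGT has 1 G/C ✓; GC 12/25 = 48.0% ✓ — passes.
Primer 2 (22 nt, A=10 T=4 G=3 C=5): Tm = 2·14 + 4·8 = 60°C, outside 68–78°C ✗; length 22 ✓; 3' end ATC has 1 G/C ✓; GC 8/22 = 36.4%, outside 41.7–57.4% ✗ — fails.
Primer 3 (26 nt, A=4 T=5 G=7 C=10): Tm = 2·9 + 4·17 = 86°C, outside 68–78°C ✗; length 26 ✓; 3' end AGG has 2 G/C ✓; GC 17/26 = 65.4%, outside 41.7–57.4% ✗ — fails.
Primer 4 (22 nt, A=5 T=3 G=5 C=9): Tm = 2·8 + 4·14 = 72°C ✓; length 22 ✓; 3' end ATT has 0 G/C, need ≥1 ✗; GC 14/22 = 63.6%, outside 41.7–57.4% ✗ — fails.

Primer 1 only.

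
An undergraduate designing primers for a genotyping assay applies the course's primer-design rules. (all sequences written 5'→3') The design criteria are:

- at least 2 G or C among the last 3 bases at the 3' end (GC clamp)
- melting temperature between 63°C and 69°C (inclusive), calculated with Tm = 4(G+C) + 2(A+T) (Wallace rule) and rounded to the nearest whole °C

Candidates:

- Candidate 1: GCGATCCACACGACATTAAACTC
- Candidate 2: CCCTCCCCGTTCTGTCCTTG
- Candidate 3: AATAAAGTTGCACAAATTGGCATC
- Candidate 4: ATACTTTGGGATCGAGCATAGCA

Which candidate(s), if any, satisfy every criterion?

Candidate 1 (23 nt, A=8 T=4 G=3 C=8): 3' end CTC has 2 G/C ✓; Tm = 2·12 + 4·11 = 68°C ✓ — passes.
Candidate 2 (20 nt, A=0 T=7 G=3 C=10): 3' end TTG has 1 G/C, need ≥2 ✗; Tm = 2·7 + 4·13 = 66°C ✓ — fails.
Candidate 3 (24 nt, A=10 T=6 G=4 C=4): 3' end ATC has 1 G/C, need ≥2 ✗; Tm = 2·16 + 4·8 = 64°C ✓ — fails.
Candidate 4 (23 nt, A=7 T=6 G=6 C=4): 3' end GCA has 2 G/C ✓; Tm = 2·13 + 4·10 = 66°C ✓ — passes.

Candidate 1 and Candidate 4.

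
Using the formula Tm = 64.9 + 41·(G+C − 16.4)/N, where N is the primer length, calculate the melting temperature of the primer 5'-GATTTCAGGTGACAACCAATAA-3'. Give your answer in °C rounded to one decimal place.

49.2°C

Base counts: A=9, T=5, G=4, C=4; G+C = 8, N = 22.
Tm = 64.9 + 41·(8 − 16.4)/22 = 64.9 + -344.40/22 = 49.2°C.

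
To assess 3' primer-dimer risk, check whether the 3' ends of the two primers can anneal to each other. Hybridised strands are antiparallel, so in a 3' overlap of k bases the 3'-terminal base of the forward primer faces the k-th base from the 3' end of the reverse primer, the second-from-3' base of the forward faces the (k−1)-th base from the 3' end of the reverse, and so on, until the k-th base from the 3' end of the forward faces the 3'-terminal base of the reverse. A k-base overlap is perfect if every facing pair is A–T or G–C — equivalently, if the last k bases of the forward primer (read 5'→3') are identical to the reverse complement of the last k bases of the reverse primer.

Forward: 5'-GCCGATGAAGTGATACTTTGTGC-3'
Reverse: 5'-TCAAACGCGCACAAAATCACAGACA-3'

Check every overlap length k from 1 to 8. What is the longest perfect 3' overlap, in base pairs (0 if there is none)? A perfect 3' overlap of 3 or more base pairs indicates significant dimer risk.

Last 8 bases (5'→3') — forward …CTTTGTGC, reverse …CACAGACA.
Reverse complement of the reverse primer's last 8 bases: TGTCTGTG; its first k bases are the reverse complement of the reverse primer's last k bases, so a perfect k-base overlap needs the forward primer's last k bases to equal them.
Comparing (forward last k vs required): k=1: C vs T ✗; k=2: GC vs TG ✗; k=3: TGC vs TGT ✗; k=4: GTGC vs TGTC ✗; k=5: TGTGC vs TGTCT ✗; k=6: TTGTGC vs TGTCTG ✗; k=7: TTTGTGC vs TGTCTGT ✗; k=8: CTTTGTGC vs TGTCTGTG ✗.
No overlap length from 1 to 8 is perfect, so the longest perfect 3' overlap is 0.

Longest perfect overlap: 0 complementary base pairs; below the dimer-risk threshold (threshold 3).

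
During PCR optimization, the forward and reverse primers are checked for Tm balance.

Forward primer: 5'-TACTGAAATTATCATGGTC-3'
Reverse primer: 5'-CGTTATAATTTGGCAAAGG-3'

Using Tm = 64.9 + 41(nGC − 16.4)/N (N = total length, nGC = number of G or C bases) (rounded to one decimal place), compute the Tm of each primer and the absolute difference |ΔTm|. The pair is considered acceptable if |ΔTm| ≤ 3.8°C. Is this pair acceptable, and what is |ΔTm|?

|ΔTm| = 2.1°C; the pair is acceptable.

Forward: G+C = 6, N = 19 → Tm = 64.9 + 41·(6 − 16.4)/19 = 42.5°C.
Reverse: G+C = 7, N = 19 → Tm = 64.9 + 41·(7 − 16.4)/19 = 44.6°C.
|ΔTm| = |42.5 − 44.6| = 2.1°C, ≤ 3.8°C.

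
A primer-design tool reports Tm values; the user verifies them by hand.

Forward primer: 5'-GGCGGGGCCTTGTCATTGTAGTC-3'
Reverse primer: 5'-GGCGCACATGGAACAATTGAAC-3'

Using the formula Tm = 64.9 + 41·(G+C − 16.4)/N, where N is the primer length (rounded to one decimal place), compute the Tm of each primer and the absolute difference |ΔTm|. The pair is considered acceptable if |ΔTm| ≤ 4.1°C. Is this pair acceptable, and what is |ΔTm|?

Forward: G+C = 14, N = 23 → Tm = 64.9 + 41·(14 − 16.4)/23 = 60.6°C.
Reverse: G+C = 11, N = 22 → Tm = 64.9 + 41·(11 − 16.4)/22 = 54.8°C.
|ΔTm| = |60.6 − 54.8| = 5.8°C, > 4.1°C.

|ΔTm| = 5.8°C; the pair is not acceptable.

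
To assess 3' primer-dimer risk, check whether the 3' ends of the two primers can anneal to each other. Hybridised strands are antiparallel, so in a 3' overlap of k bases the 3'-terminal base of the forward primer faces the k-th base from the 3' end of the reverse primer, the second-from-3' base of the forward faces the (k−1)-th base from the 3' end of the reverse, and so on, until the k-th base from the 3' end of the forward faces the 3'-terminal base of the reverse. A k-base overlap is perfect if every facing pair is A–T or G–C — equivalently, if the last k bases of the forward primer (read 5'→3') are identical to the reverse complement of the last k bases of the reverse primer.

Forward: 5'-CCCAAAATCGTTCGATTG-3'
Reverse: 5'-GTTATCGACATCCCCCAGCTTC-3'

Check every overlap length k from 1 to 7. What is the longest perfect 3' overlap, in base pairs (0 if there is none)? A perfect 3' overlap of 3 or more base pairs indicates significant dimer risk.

Longest perfect overlap: 1 complementary base pair; below the dimer-risk threshold (threshold 3).

Last 7 bases (5'→3') — forward …TCGATTG, reverse …CAGCTTC.
Reverse complement of the reverse primer's last 7 bases: GAAGCTG; its first k bases are the reverse complement of the reverse primer's last k bases, so a perfect k-base overlap needs the forward primer's last k bases to equal them.
Comparing (forward last k vs required): k=1: G vs G ✓; k=2: TG vs GA ✗; k=3: TTG vs GAA ✗; k=4: ATTG vs GAAG ✗; k=5: GATTG vs GAAGC ✗; k=6: CGATTG vs GAAGCT ✗; k=7: TCGATTG vs GAAGCTG ✗.
Only k = 1 is perfect, so the longest perfect 3' overlap is 1.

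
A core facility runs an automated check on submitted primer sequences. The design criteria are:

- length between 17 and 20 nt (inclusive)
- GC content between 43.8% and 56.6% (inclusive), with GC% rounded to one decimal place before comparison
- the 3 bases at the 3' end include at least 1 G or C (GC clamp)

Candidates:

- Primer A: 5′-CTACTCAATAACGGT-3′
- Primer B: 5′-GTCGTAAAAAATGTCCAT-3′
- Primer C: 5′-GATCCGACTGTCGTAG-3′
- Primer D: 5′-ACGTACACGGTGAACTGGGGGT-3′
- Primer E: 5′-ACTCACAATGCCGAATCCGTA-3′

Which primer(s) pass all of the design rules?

Primer A (15 nt, A=5 T=4 G=2 C=4): length 15, outside 17–20 ✗; GC 6/15 = 40.0%, outside 43.8–56.6% ✗; 3' end GGT has 2 G/C ✓ — fails.
Primer B (18 nt, A=7 T=5 G=3 C=3): length 18 ✓; GC 6/18 = 33.3%, outside 43.8–56.6% ✗; 3' end CAT has 1 G/C ✓ — fails.
Primer C (16 nt, A=3 T=4 G=5 C=4): length 16, outside 17–20 ✗; GC 9/16 = 56.3% ✓; 3' end TAG has 1 G/C ✓ — fails.
Primer D (22 nt, A=5 T=4 G=9 C=4): length 22, outside 17–20 ✗; GC 13/22 = 59.1%, outside 43.8–56.6% ✗; 3' end GGT has 2 G/C ✓ — fails.
Primer E (21 nt, A=7 T=4 G=3 C=7): length 21, outside 17–20 ✗; GC 10/21 = 47.6% ✓; 3' end GTA has 1 G/C ✓ — fails.

None of the candidates satisfy all criteria.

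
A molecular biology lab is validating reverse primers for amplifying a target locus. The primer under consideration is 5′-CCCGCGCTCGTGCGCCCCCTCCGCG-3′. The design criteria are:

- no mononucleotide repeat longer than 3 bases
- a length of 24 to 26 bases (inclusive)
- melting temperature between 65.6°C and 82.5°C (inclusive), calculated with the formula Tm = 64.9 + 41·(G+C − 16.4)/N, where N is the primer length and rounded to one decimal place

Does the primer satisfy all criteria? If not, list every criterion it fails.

Base counts: A=0, T=3, G=7, C=15 (length 25).
homopolymer run: longest run = 5, exceeds 3 ✗
length: length 25 ✓
Tm: Tm = 64.9 + 41·(22 − 16.4)/25 = 74.1°C ✓

Fails: homopolymer run.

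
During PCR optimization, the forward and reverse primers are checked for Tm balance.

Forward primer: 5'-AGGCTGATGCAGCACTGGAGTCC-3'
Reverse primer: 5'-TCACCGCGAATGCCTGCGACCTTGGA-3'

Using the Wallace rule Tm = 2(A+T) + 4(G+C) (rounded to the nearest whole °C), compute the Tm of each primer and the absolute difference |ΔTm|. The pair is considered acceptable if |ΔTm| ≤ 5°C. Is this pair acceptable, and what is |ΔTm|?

|ΔTm| = 10°C; the pair is not acceptable.

Forward: A=5 T=4 G=8 C=6 → Tm = 2·9 + 4·14 = 74°C.
Reverse: A=5 T=5 G=7 C=9 → Tm = 2·10 + 4·16 = 84°C.
|ΔTm| = |74 − 84| = 10°C, > 5°C.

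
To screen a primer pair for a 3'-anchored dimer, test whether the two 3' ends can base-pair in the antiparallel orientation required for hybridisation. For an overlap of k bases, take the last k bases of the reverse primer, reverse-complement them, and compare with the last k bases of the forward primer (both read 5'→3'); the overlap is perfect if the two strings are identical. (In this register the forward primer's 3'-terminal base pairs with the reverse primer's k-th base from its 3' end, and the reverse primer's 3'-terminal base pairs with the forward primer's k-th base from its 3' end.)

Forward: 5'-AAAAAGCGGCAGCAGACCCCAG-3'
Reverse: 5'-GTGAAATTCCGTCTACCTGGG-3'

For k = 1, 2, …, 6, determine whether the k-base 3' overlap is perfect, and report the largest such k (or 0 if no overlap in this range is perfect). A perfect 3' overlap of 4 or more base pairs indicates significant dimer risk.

Last 6 bases (5'→3') — forward …CCCCAG, reverse …CCTGGG.
Reverse complement of the reverse primer's last 6 bases: CCCAGG; its first k bases are the reverse complement of the reverse primer's last k bases, so a perfect k-base overlap needs the forward primer's last k bases to equal them.
Comparing (forward last k vs required): k=1: G vs C ✗; k=2: AG vs CC ✗; k=3: CAG vs CCC ✗; k=4: CCAG vs CCCA ✗; k=5: CCCAG vs CCCAG ✓; k=6: CCCCAG vs CCCAGG ✗.
Only k = 5 is perfect, so the longest perfect 3' overlap is 5.

Longest perfect overlap: 5 complementary base pairs; significant dimer risk (threshold 4).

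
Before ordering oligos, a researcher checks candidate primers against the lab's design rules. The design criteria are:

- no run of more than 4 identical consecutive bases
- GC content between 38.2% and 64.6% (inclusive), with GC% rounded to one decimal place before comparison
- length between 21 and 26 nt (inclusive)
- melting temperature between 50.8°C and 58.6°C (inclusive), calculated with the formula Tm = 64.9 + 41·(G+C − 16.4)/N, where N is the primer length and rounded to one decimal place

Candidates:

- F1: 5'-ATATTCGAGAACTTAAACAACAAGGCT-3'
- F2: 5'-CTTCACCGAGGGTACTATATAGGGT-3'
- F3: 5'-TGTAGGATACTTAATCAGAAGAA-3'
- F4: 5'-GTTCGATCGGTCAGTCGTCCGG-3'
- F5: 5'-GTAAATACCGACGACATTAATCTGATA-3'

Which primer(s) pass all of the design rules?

F2 only.

F1 (27 nt, A=12 T=6 G=4 C=5): longest run = 3 ✓; GC 9/27 = 33.3%, outside 38.2–64.6% ✗; length 27, outside 21–26 ✗; Tm = 64.9 + 41·(9 − 16.4)/27 = 53.7°C ✓ — fails.
F2 (25 nt, A=6 T=7 G=7 C=5): longest run = 3 ✓; GC 12/25 = 48.0% ✓; length 25 ✓; Tm = 64.9 + 41·(12 − 16.4)/25 = 57.7°C ✓ — passes.
F3 (23 nt, A=10 T=6 G=5 C=2): longest run = 2 ✓; GC 7/23 = 30.4%, outside 38.2–64.6% ✗; length 23 ✓; Tm = 64.9 + 41·(7 − 16.4)/23 = 48.1°C, outside 50.8–58.6°C ✗ — fails.
F4 (22 nt, A=2 T=6 G=8 C=6): longest run = 2 ✓; GC 14/22 = 63.6% ✓; length 22 ✓; Tm = 64.9 + 41·(14 − 16.4)/22 = 60.4°C, outside 50.8–58.6°C ✗ — fails.
F5 (27 nt, A=11 T=7 G=4 C=5): longest run = 3 ✓; GC 9/27 = 33.3%, outside 38.2–64.6% ✗; length 27, outside 21–26 ✗; Tm = 64.9 + 41·(9 − 16.4)/27 = 53.7°C ✓ — fails.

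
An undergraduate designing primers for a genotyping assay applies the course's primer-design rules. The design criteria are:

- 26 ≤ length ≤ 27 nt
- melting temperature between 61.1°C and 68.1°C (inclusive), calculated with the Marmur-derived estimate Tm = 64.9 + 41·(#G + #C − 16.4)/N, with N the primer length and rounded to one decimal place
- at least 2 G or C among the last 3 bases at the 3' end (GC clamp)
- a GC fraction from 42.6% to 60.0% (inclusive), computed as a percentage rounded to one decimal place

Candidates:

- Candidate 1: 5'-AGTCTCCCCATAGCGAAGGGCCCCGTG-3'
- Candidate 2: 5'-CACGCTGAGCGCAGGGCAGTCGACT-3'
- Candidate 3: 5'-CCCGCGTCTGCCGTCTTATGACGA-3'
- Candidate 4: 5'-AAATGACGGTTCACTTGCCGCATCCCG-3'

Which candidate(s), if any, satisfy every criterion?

Candidate 4 only.

Candidate 1 (27 nt, A=5 T=4 G=8 C=10): length 27 ✓; Tm = 64.9 + 41·(18 − 16.4)/27 = 67.3°C ✓; 3' end GTG has 2 G/C ✓; GC 18/27 = 66.7%, outside 42.6–60.0% ✗ — fails.
Candidate 2 (25 nt, A=5 T=3 G=9 C=8): length 25, outside 26–27 ✗; Tm = 64.9 + 41·(17 − 16.4)/25 = 65.9°C ✓; 3' end ACT has 1 G/C, need ≥2 ✗; GC 17/25 = 68.0%, outside 42.6–60.0% ✗ — fails.
Candidate 3 (24 nt, A=3 T=6 G=6 C=9): length 24, outside 26–27 ✗; Tm = 64.9 + 41·(15 − 16.4)/24 = 62.5°C ✓; 3' end CGA has 2 G/C ✓; GC 15/24 = 62.5%, outside 42.6–60.0% ✗ — fails.
Candidate 4 (27 nt, A=6 T=6 G=6 C=9): length 27 ✓; Tm = 64.9 + 41·(15 − 16.4)/27 = 62.8°C ✓; 3' end CCG has 3 G/C ✓; GC 15/27 = 55.6% ✓ — passes.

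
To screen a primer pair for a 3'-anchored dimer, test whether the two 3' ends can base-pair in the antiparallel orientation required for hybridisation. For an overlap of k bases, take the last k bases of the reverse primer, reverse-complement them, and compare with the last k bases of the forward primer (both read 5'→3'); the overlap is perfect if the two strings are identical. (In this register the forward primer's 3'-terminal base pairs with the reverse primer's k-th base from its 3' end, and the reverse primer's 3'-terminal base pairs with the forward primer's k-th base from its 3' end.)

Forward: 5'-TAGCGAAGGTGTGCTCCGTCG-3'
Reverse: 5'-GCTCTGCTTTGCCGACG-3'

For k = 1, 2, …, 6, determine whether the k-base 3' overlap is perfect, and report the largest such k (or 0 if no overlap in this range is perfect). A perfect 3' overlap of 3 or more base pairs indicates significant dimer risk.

Last 6 bases (5'→3') — forward …CCGTCG, reverse …CCGACG.
Reverse complement of the reverse primer's last 6 bases: CGTCGG; its first k bases are the reverse complement of the reverse primer's last k bases, so a perfect k-base overlap needs the forward primer's last k bases to equal them.
Comparing (forward last k vs required): k=1: G vs C ✗; k=2: CG vs CG ✓; k=3: TCG vs CGT ✗; k=4: GTCG vs CGTC ✗; k=5: CGTCG vs CGTCG ✓; k=6: CCGTCG vs CGTCGG ✗.
Perfect overlaps at k = 2, 5; the largest is 5.

Longest perfect overlap: 5 complementary base pairs; significant dimer risk (threshold 3).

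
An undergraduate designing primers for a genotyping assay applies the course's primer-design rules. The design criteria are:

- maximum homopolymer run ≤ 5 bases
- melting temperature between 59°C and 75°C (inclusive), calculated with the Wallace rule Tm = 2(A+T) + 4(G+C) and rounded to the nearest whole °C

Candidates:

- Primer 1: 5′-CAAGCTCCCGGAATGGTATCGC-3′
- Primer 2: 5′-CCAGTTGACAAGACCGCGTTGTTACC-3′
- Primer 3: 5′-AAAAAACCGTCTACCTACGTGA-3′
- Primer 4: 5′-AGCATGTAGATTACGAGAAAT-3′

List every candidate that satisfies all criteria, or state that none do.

Primer 1 only.

Primer 1 (22 nt, A=5 T=4 G=6 C=7): longest run = 3 ✓; Tm = 2·9 + 4·13 = 70°C ✓ — passes.
Primer 2 (26 nt, A=6 T=6 G=6 C=8): longest run = 2 ✓; Tm = 2·12 + 4·14 = 80°C, outside 59–75°C ✗ — fails.
Primer 3 (22 nt, A=9 T=4 G=3 C=6): longest run = 6, exceeds 5 ✗; Tm = 2·13 + 4·9 = 62°C ✓ — fails.
Primer 4 (21 nt, A=9 T=5 G=5 C=2): longest run = 3 ✓; Tm = 2·14 + 4·7 = 56°C, outside 59–75°C ✗ — fails.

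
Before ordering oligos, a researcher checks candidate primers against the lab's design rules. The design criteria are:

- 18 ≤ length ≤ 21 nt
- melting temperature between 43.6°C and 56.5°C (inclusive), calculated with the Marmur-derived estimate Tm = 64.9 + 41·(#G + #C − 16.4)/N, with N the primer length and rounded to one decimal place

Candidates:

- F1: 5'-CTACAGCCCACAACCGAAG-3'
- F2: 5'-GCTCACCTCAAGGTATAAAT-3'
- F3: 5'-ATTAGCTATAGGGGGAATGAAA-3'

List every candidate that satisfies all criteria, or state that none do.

F1 (19 nt, A=7 T=1 G=3 C=8): length 19 ✓; Tm = 64.9 + 41·(11 − 16.4)/19 = 53.2°C ✓ — passes.
F2 (20 nt, A=7 T=5 G=3 C=5): length 20 ✓; Tm = 64.9 + 41·(8 − 16.4)/20 = 47.7°C ✓ — passes.
F3 (22 nt, A=9 T=5 G=7 C=1): length 22, outside 18–21 ✗; Tm = 64.9 + 41·(8 − 16.4)/22 = 49.2°C ✓ — fails.

F1 and F2.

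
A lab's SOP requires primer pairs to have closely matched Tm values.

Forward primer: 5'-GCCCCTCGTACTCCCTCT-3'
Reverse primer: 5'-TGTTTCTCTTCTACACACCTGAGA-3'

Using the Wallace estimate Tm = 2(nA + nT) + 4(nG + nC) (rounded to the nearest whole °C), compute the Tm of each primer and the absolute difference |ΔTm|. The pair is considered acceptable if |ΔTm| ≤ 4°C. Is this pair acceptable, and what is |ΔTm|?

Forward: A=1 T=5 G=2 C=10 → Tm = 2·6 + 4·12 = 60°C.
Reverse: A=5 T=9 G=3 C=7 → Tm = 2·14 + 4·10 = 68°C.
|ΔTm| = |60 − 68| = 8°C, > 4°C.

|ΔTm| = 8°C; the pair is not acceptable.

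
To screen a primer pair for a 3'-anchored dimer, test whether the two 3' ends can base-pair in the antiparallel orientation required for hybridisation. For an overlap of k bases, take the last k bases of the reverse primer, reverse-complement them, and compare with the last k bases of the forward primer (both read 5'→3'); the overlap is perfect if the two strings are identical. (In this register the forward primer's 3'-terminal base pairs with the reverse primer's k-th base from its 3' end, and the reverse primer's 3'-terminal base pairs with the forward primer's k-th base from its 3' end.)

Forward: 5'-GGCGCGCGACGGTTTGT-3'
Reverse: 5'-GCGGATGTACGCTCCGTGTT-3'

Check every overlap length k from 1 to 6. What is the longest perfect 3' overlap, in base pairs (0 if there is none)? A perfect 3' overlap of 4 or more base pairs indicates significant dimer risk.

Last 6 bases (5'→3') — forward …GTTTGT, reverse …CGTGTT.
Reverse complement of the reverse primer's last 6 bases: AACACG; its first k bases are the reverse complement of the reverse primer's last k bases, so a perfect k-base overlap needs the forward primer's last k bases to equal them.
Comparing (forward last k vs required): k=1: T vs A ✗; k=2: GT vs AA ✗; k=3: TGT vs AAC ✗; k=4: TTGT vs AACA ✗; k=5: TTTGT vs AACAC ✗; k=6: GTTTGT vs AACACG ✗.
No overlap length from 1 to 6 is perfect, so the longest perfect 3' overlap is 0.

Longest perfect overlap: 0 complementary base pairs; below the dimer-risk threshold (threshold 4).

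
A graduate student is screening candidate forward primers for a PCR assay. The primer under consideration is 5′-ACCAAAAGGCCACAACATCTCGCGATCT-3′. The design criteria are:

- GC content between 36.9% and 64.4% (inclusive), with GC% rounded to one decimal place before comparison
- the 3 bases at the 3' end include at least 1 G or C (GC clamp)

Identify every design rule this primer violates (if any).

Base counts: A=10, T=4, G=4, C=10 (length 28).
GC content: GC 14/28 = 50.0% ✓
GC clamp: 3' end TCT has 1 G/C ✓

Meets all criteria.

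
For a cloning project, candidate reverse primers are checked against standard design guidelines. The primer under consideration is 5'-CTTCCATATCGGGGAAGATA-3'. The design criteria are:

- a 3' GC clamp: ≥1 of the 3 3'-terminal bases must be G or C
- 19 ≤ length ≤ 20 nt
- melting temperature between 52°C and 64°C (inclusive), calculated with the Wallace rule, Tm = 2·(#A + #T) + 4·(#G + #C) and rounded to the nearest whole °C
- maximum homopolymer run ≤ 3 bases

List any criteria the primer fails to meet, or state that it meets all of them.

Fails: GC clamp, homopolymer run.

Base counts: A=6, T=5, G=5, C=4 (length 20).
GC clamp: 3' end ATA has 0 G/C, need ≥1 ✗
length: length 20 ✓
Tm: Tm = 2·11 + 4·9 = 58°C ✓
homopolymer run: longest run = 4, exceeds 3 ✗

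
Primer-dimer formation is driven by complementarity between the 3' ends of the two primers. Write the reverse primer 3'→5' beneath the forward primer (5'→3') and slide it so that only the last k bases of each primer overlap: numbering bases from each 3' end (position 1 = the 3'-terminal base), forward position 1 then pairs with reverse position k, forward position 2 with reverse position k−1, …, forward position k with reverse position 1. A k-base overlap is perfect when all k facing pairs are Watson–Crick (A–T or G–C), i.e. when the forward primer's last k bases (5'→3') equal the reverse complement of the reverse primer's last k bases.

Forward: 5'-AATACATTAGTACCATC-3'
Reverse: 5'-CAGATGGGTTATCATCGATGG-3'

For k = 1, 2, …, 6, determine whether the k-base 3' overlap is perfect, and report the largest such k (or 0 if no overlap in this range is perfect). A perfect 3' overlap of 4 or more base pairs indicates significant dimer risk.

Longest perfect overlap: 5 complementary base pairs; significant dimer risk (threshold 4).

Last 6 bases (5'→3') — forward …ACCATC, reverse …CGATGG.
Reverse complement of the reverse primer's last 6 bases: CCATCG; its first k bases are the reverse complement of the reverse primer's last k bases, so a perfect k-base overlap needs the forward primer's last k bases to equal them.
Comparing (forward last k vs required): k=1: C vs C ✓; k=2: TC vs CC ✗; k=3: ATC vs CCA ✗; k=4: CATC vs CCAT ✗; k=5: CCATC vs CCATC ✓; k=6: ACCATC vs CCATCG ✗.
Perfect overlaps at k = 1, 5; the largest is 5.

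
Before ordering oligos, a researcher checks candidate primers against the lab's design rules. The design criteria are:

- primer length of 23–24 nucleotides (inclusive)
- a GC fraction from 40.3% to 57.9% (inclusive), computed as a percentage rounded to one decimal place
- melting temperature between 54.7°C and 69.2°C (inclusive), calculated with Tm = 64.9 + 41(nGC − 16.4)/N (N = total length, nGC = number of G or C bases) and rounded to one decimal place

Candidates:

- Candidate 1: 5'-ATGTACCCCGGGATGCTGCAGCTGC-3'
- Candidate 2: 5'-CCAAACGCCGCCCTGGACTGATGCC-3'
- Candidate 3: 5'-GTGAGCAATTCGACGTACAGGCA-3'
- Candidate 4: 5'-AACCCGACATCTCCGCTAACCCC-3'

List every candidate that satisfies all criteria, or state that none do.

Candidate 1 (25 nt, A=4 T=5 G=8 C=8): length 25, outside 23–24 ✗; GC 16/25 = 64.0%, outside 40.3–57.9% ✗; Tm = 64.9 + 41·(16 − 16.4)/25 = 64.2°C ✓ — fails.
Candidate 2 (25 nt, A=5 T=3 G=6 C=11): length 25, outside 23–24 ✗; GC 17/25 = 68.0%, outside 40.3–57.9% ✗; Tm = 64.9 + 41·(17 − 16.4)/25 = 65.9°C ✓ — fails.
Candidate 3 (23 nt, A=7 T=4 G=7 C=5): length 23 ✓; GC 12/23 = 52.2% ✓; Tm = 64.9 + 41·(12 − 16.4)/23 = 57.1°C ✓ — passes.
Candidate 4 (23 nt, A=6 T=3 G=2 C=12): length 23 ✓; GC 14/23 = 60.9%, outside 40.3–57.9% ✗; Tm = 64.9 + 41·(14 − 16.4)/23 = 60.6°C ✓ — fails.

Candidate 3 only.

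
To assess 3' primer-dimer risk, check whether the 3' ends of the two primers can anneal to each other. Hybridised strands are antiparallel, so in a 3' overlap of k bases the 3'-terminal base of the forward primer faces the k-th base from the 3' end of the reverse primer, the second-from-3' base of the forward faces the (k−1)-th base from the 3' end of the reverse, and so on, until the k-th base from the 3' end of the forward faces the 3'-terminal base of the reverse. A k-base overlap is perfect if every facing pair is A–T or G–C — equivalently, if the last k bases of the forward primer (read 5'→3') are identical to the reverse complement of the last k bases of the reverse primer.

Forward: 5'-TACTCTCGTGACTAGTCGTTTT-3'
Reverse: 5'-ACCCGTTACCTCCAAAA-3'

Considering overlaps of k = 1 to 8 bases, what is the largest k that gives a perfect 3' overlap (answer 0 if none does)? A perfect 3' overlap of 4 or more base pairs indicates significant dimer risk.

Last 8 bases (5'→3') — forward …GTCGTTTT, reverse …CTCCAAAA.
Reverse complement of the reverse primer's last 8 bases: TTTTGGAG; its first k bases are the reverse complement of the reverse primer's last k bases, so a perfect k-base overlap needs the forward primer's last k bases to equal them.
Comparing (forward last k vs required): k=1: T vs T ✓; k=2: TT vs TT ✓; k=3: TTT vs TTT ✓; k=4: TTTT vs TTTT ✓; k=5: GTTTT vs TTTTG ✗; k=6: CGTTTT vs TTTTGG ✗; k=7: TCGTTTT vs TTTTGGA ✗; k=8: GTCGTTTT vs TTTTGGAG ✗.
Perfect overlaps at k = 1, 2, 3, 4; the largest is 4.

Longest perfect overlap: 4 complementary base pairs; significant dimer risk (threshold 4).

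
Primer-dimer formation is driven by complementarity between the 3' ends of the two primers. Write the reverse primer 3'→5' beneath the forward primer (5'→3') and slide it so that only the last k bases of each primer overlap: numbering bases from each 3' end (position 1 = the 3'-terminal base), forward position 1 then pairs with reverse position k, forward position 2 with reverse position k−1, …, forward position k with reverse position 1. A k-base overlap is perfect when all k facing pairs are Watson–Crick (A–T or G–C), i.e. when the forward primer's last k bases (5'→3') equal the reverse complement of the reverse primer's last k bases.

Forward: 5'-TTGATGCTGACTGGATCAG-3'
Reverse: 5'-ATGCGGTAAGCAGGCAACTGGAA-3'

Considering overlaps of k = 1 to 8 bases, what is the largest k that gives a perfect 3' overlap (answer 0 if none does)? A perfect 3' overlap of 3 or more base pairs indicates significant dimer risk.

Last 8 bases (5'→3') — forward …TGGATCAG, reverse …AACTGGAA.
Reverse complement of the reverse primer's last 8 bases: TTCCAGTT; its first k bases are the reverse complement of the reverse primer's last k bases, so a perfect k-base overlap needs the forward primer's last k bases to equal them.
Comparing (forward last k vs required): k=1: G vs T ✗; k=2: AG vs TT ✗; k=3: CAG vs TTC ✗; k=4: TCAG vs TTCC ✗; k=5: ATCAG vs TTCCA ✗; k=6: GATCAG vs TTCCAG ✗; k=7: GGATCAG vs TTCCAGT ✗; k=8: TGGATCAG vs TTCCAGTT ✗.
No overlap length from 1 to 8 is perfect, so the longest perfect 3' overlap is 0.

Longest perfect overlap: 0 complementary base pairs; below the dimer-risk threshold (threshold 3).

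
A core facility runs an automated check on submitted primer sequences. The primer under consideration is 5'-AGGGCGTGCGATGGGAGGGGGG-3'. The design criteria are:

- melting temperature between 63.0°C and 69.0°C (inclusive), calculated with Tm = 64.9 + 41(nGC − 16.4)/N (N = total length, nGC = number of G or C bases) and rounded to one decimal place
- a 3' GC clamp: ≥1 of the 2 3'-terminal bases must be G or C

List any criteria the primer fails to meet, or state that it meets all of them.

Base counts: A=3, T=2, G=15, C=2 (length 22).
Tm: Tm = 64.9 + 41·(17 − 16.4)/22 = 66.0°C ✓
GC clamp: 3' end GG has 2 G/C ✓

Meets all criteria.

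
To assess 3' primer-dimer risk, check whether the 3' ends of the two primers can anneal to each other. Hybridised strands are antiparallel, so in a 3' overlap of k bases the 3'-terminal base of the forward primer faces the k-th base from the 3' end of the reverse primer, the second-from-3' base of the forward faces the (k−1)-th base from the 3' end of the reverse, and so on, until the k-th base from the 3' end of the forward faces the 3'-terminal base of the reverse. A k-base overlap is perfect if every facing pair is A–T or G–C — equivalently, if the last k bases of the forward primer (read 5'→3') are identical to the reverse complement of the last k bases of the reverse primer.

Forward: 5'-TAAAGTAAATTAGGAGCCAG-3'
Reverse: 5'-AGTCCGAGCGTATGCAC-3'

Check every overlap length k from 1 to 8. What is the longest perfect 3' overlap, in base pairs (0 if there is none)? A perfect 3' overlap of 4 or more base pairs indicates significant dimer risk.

Longest perfect overlap: 1 complementary base pair; below the dimer-risk threshold (threshold 4).

Last 8 bases (5'→3') — forward …GGAGCCAG, reverse …GTATGCAC.
Reverse complement of the reverse primer's last 8 bases: GTGCATAC; its first k bases are the reverse complement of the reverse primer's last k bases, so a perfect k-base overlap needs the forward primer's last k bases to equal them.
Comparing (forward last k vs required): k=1: G vs G ✓; k=2: AG vs GT ✗; k=3: CAG vs GTG ✗; k=4: CCAG vs GTGC ✗; k=5: GCCAG vs GTGCA ✗; k=6: AGCCAG vs GTGCAT ✗; k=7: GAGCCAG vs GTGCATA ✗; k=8: GGAGCCAG vs GTGCATAC ✗.
Only k = 1 is perfect, so the longest perfect 3' overlap is 1.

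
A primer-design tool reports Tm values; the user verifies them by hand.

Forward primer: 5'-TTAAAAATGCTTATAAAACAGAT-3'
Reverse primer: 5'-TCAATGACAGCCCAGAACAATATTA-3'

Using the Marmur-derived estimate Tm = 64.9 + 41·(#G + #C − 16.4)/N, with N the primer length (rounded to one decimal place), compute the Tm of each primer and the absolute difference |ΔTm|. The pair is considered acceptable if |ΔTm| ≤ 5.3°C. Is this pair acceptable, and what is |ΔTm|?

|ΔTm| = 10.0°C; the pair is not acceptable.

Forward: G+C = 4, N = 23 → Tm = 64.9 + 41·(4 − 16.4)/23 = 42.8°C.
Reverse: G+C = 9, N = 25 → Tm = 64.9 + 41·(9 − 16.4)/25 = 52.8°C.
|ΔTm| = |42.8 − 52.8| = 10.0°C, > 5.3°C.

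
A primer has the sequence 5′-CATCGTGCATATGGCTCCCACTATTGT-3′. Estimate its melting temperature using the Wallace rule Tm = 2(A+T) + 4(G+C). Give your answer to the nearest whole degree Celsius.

80°C

Base counts: A=5, T=9, G=5, C=8 (length 27).
Tm = 2·(5+9) + 4·(5+8) = 2·14 + 4·13 = 28 + 52 = 80°C.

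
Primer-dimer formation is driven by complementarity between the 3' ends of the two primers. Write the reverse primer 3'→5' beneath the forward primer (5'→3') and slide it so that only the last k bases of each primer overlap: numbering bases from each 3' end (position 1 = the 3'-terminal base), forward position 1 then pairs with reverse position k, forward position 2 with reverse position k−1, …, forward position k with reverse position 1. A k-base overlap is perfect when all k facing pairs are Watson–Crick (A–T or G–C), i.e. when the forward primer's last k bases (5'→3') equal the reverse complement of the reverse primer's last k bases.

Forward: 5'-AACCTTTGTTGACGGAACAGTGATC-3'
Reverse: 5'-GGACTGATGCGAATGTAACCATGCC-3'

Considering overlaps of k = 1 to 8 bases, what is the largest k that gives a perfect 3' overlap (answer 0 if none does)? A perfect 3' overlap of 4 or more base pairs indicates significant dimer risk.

Last 8 bases (5'→3') — forward …CAGTGATC, reverse …ACCATGCC.
Reverse complement of the reverse primer's last 8 bases: GGCATGGT; its first k bases are the reverse complement of the reverse primer's last k bases, so a perfect k-base overlap needs the forward primer's last k bases to equal them.
Comparing (forward last k vs required): k=1: C vs G ✗; k=2: TC vs GG ✗; k=3: ATC vs GGC ✗; k=4: GATC vs GGCA ✗; k=5: TGATC vs GGCAT ✗; k=6: GTGATC vs GGCATG ✗; k=7: AGTGATC vs GGCATGG ✗; k=8: CAGTGATC vs GGCATGGT ✗.
No overlap length from 1 to 8 is perfect, so the longest perfect 3' overlap is 0.

Longest perfect overlap: 0 complementary base pairs; below the dimer-risk threshold (threshold 4).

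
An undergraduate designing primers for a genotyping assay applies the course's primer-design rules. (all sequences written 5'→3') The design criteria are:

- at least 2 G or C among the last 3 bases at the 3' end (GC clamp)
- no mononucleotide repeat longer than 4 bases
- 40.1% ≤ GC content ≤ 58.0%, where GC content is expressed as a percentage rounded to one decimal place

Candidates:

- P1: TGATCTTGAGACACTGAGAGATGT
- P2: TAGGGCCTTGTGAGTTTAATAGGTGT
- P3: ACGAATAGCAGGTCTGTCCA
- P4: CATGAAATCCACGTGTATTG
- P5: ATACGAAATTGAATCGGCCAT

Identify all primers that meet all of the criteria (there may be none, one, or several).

P1 (24 nt, A=7 T=7 G=7 C=3): 3' end TGT has 1 G/C, need ≥2 ✗; longest run = 2 ✓; GC 10/24 = 41.7% ✓ — fails.
P2 (26 nt, A=5 T=10 G=9 C=2): 3' end TGT has 1 G/C, need ≥2 ✗; longest run = 3 ✓; GC 11/26 = 42.3% ✓ — fails.
P3 (20 nt, A=6 T=4 G=5 C=5): 3' end CCA has 2 G/C ✓; longest run = 2 ✓; GC 10/20 = 50.0% ✓ — passes.
P4 (20 nt, A=6 T=6 G=4 C=4): 3' end TTG has 1 G/C, need ≥2 ✗; longest run = 3 ✓; GC 8/20 = 40.0%, outside 40.1–58.0% ✗ — fails.
P5 (21 nt, A=8 T=5 G=4 C=4): 3' end CAT has 1 G/C, need ≥2 ✗; longest run = 3 ✓; GC 8/21 = 38.1%, outside 40.1–58.0% ✗ — fails.

P3 only.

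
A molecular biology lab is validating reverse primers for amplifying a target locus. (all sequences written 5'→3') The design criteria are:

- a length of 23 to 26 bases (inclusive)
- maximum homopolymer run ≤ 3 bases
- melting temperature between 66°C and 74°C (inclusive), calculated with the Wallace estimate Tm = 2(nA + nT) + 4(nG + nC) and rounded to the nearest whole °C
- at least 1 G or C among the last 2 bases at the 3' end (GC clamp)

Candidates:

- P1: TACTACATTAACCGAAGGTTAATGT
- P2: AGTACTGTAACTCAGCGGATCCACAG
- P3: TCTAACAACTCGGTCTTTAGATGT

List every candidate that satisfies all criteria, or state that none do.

P1 and P3.

P1 (25 nt, A=9 T=8 G=4 C=4): length 25 ✓; longest run = 2 ✓; Tm = 2·17 + 4·8 = 66°C ✓; 3' end GT has 1 G/C ✓ — passes.
P2 (26 nt, A=8 T=5 G=6 C=7): length 26 ✓; longest run = 2 ✓; Tm = 2·13 + 4·13 = 78°C, outside 66–74°C ✗; 3' end AG has 1 G/C ✓ — fails.
P3 (24 nt, A=6 T=9 G=4 C=5): length 24 ✓; longest run = 3 ✓; Tm = 2·15 + 4·9 = 66°C ✓; 3' end GT has 1 G/C ✓ — passes.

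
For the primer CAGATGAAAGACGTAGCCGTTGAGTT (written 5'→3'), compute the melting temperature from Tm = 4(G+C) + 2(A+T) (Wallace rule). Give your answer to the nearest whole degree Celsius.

76°C

Base counts: A=8, T=6, G=8, C=4 (length 26).
Tm = 2·(8+6) + 4·(8+4) = 2·14 + 4·12 = 28 + 48 = 76°C.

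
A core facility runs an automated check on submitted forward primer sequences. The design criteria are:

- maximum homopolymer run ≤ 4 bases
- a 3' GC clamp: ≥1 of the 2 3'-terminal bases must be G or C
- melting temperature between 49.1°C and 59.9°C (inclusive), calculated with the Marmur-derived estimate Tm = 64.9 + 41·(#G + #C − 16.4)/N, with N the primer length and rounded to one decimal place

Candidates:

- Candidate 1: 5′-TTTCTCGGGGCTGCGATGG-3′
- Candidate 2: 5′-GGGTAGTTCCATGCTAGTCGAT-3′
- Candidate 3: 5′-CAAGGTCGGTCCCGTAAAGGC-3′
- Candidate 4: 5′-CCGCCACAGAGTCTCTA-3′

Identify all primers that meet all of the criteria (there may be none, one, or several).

Candidate 1 and Candidate 3.

Candidate 1 (19 nt, A=1 T=6 G=8 C=4): longest run = 4 ✓; 3' end GG has 2 G/C ✓; Tm = 64.9 + 41·(12 − 16.4)/19 = 55.4°C ✓ — passes.
Candidate 2 (22 nt, A=4 T=7 G=7 C=4): longest run = 3 ✓; 3' end AT has 0 G/C, need ≥1 ✗; Tm = 64.9 + 41·(11 − 16.4)/22 = 54.8°C ✓ — fails.
Candidate 3 (21 nt, A=5 T=3 G=7 C=6): longest run = 3 ✓; 3' end GC has 2 G/C ✓; Tm = 64.9 + 41·(13 − 16.4)/21 = 58.3°C ✓ — passes.
Candidate 4 (17 nt, A=4 T=3 G=3 C=7): longest run = 2 ✓; 3' end TA has 0 G/C, need ≥1 ✗; Tm = 64.9 + 41·(10 − 16.4)/17 = 49.5°C ✓ — fails.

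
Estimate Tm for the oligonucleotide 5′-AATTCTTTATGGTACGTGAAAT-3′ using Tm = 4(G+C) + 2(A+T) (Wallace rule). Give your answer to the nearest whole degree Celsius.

Base counts: A=7, T=9, G=4, C=2 (length 22).
Tm = 2·(7+9) + 4·(4+2) = 2·16 + 4·6 = 32 + 24 = 56°C.

56°C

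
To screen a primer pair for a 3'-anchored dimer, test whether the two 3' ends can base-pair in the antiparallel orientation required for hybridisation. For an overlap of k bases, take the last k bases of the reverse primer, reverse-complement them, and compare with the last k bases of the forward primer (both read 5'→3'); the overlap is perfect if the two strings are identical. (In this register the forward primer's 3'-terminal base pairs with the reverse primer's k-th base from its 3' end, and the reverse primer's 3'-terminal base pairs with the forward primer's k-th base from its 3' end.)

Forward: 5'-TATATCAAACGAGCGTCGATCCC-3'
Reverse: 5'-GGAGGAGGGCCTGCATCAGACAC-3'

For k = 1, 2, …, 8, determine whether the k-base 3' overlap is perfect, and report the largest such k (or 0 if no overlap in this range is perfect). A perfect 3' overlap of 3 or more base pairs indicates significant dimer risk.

Longest perfect overlap: 0 complementary base pairs; below the dimer-risk threshold (threshold 3).

Last 8 bases (5'→3') — forward …TCGATCCC, reverse …TCAGACAC.
Reverse complement of the reverse primer's last 8 bases: GTGTCTGA; its first k bases are the reverse complement of the reverse primer's last k bases, so a perfect k-base overlap needs the forward primer's last k bases to equal them.
Comparing (forward last k vs required): k=1: C vs G ✗; k=2: CC vs GT ✗; k=3: CCC vs GTG ✗; k=4: TCCC vs GTGT ✗; k=5: ATCCC vs GTGTC ✗; k=6: GATCCC vs GTGTCT ✗; k=7: CGATCCC vs GTGTCTG ✗; k=8: TCGATCCC vs GTGTCTGA ✗.
No overlap length from 1 to 8 is perfect, so the longest perfect 3' overlap is 0.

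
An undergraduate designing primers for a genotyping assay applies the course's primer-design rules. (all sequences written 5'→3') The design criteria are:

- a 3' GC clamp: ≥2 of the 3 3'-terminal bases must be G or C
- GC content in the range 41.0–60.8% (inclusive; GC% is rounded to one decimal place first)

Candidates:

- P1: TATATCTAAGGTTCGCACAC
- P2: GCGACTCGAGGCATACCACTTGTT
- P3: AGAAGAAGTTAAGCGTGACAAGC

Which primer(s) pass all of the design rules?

P3 only.

P1 (20 nt, A=6 T=6 G=3 C=5): 3' end CAC has 2 G/C ✓; GC 8/20 = 40.0%, outside 41.0–60.8% ✗ — fails.
P2 (24 nt, A=5 T=6 G=6 C=7): 3' end GTT has 1 G/C, need ≥2 ✗; GC 13/24 = 54.2% ✓ — fails.
P3 (23 nt, A=10 T=3 G=7 C=3): 3' end AGC has 2 G/C ✓; GC 10/23 = 43.5% ✓ — passes.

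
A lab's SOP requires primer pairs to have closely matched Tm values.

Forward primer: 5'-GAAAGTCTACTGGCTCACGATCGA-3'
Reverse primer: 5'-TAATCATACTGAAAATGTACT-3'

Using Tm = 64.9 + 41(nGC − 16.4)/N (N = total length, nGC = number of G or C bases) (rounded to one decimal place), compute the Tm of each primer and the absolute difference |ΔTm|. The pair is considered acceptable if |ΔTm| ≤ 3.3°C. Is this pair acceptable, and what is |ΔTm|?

|ΔTm| = 14.8°C; the pair is not acceptable.

Forward: G+C = 12, N = 24 → Tm = 64.9 + 41·(12 − 16.4)/24 = 57.4°C.
Reverse: G+C = 5, N = 21 → Tm = 64.9 + 41·(5 − 16.4)/21 = 42.6°C.
|ΔTm| = |57.4 − 42.6| = 14.8°C, > 3.3°C.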